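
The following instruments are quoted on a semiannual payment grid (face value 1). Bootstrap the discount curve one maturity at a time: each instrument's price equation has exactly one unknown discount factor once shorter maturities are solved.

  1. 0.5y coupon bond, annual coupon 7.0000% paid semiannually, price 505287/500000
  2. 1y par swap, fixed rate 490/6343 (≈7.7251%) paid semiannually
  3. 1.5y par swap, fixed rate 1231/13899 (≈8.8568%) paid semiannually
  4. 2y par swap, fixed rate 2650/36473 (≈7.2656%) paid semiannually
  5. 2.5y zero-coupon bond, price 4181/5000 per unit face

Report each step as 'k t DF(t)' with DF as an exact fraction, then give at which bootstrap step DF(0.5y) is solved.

step 1 [0.5y] bond c/2=7/200: DF=(505287/500000 − 7/200·(0))/(1+7/200) = 2441/2500 ≈ 0.976400
step 2 [1y] swap r/2=245/6343: DF=(1 − 245/6343·(0.976400))/(1+245/6343) = 1853/2000 ≈ 0.926500
step 3 [1.5y] swap r/2=1231/27798: DF=(1 − 1231/27798·(0.976400+0.926500))/(1+1231/27798) = 8769/10000 ≈ 0.876900
step 4 [2y] swap r/2=1325/36473: DF=(1 − 1325/36473·(0.976400+0.926500+0.876900))/(1+1325/36473) = 347/400 ≈ 0.867500
step 5 [2.5y] zero: DF = P = 4181/5000 ≈ 0.836200

1 1/2 2441/2500
2 1 1853/2000
3 3/2 8769/10000
4 2 347/400
5 5/2 4181/5000
DF(0.5y) is solved at step 1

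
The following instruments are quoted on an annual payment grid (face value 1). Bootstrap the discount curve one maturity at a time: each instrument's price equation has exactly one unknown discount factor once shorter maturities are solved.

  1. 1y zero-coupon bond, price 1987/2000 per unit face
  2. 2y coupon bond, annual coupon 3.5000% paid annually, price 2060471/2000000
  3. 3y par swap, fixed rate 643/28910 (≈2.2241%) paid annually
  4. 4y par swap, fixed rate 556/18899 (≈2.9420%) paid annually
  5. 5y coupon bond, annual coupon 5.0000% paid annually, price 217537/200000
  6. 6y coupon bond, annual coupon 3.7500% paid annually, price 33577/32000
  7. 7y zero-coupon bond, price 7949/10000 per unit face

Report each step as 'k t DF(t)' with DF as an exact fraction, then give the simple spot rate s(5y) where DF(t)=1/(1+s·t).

1 1 1987/2000
2 2 4809/5000
3 3 9357/10000
4 4 1111/1250
5 5 8559/10000
6 6 4219/5000
7 7 7949/10000
s(5y) = (1/(8559/10000) − 1)/(5) = 1441/42795 ≈ 3.3672%

step 1 [1y] zero: DF = P = 1987/2000 ≈ 0.993500
step 2 [2y] bond c/1=7/200: DF=(2060471/2000000 − 7/200·(0.993500))/(1+7/200) = 4809/5000 ≈ 0.961800
step 3 [3y] swap r/1=643/28910: DF=(1 − 643/28910·(0.993500+0.961800))/(1+643/28910) = 9357/10000 ≈ 0.935700
step 4 [4y] swap r/1=556/18899: DF=(1 − 556/18899·(0.993500+0.961800+0.935700))/(1+556/18899) = 1111/1250 ≈ 0.888800
step 5 [5y] bond c/1=1/20: DF=(217537/200000 − 1/20·(0.993500+0.961800+0.935700+0.888800))/(1+1/20) = 8559/10000 ≈ 0.855900
step 6 [6y] bond c/1=3/80: DF=(33577/32000 − 3/80·(0.993500+0.961800+0.935700+0.888800+0.855900))/(1+3/80) = 4219/5000 ≈ 0.843800
step 7 [7y] zero: DF = P = 7949/10000 ≈ 0.794900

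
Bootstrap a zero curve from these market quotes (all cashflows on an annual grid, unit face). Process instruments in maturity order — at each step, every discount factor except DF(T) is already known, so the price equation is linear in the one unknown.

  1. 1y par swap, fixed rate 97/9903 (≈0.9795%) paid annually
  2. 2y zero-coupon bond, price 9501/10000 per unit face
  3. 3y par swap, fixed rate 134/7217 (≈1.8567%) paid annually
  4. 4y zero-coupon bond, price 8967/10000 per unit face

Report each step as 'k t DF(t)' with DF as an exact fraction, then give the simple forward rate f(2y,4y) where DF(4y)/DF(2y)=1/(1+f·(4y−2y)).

1 1 9903/10000
2 2 9501/10000
3 3 1183/1250
4 4 8967/10000
f(2y,4y) = ((9501/10000)/(8967/10000) − 1)/(2) = 89/2989 ≈ 2.9776%

step 1 [1y] swap r/1=97/9903: DF=(1 − 97/9903·(0))/(1+97/9903) = 9903/10000 ≈ 0.990300
step 2 [2y] zero: DF = P = 9501/10000 ≈ 0.950100
step 3 [3y] swap r/1=134/7217: DF=(1 − 134/7217·(0.990300+0.950100))/(1+134/7217) = 1183/1250 ≈ 0.946400
step 4 [4y] zero: DF = P = 8967/10000 ≈ 0.896700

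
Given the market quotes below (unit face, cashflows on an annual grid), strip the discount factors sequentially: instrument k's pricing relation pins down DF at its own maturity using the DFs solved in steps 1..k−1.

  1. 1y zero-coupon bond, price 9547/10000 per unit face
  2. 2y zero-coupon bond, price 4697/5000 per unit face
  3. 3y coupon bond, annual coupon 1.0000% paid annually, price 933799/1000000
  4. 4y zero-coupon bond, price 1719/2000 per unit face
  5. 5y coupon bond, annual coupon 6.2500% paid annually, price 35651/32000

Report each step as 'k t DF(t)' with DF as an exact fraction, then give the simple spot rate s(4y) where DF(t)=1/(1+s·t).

1 1 9547/10000
2 2 4697/5000
3 3 4529/5000
4 4 1719/2000
5 5 8333/10000
s(4y) = (1/(1719/2000) − 1)/(4) = 281/6876 ≈ 4.0867%

step 1 [1y] zero: DF = P = 9547/10000 ≈ 0.954700
step 2 [2y] zero: DF = P = 4697/5000 ≈ 0.939400
step 3 [3y] bond c/1=1/100: DF=(933799/1000000 − 1/100·(0.954700+0.939400))/(1+1/100) = 4529/5000 ≈ 0.905800
step 4 [4y] zero: DF = P = 1719/2000 ≈ 0.859500
step 5 [5y] bond c/1=1/16: DF=(35651/32000 − 1/16·(0.954700+0.939400+0.905800+0.859500))/(1+1/16) = 8333/10000 ≈ 0.833300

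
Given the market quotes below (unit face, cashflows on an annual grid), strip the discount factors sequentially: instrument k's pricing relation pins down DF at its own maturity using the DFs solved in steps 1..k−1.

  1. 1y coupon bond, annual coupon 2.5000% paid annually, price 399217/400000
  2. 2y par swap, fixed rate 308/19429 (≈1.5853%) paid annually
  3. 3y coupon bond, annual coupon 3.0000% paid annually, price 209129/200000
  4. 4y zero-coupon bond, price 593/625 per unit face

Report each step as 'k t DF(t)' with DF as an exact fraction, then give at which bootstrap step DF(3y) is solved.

step 1 [1y] bond c/1=1/40: DF=(399217/400000 − 1/40·(0))/(1+1/40) = 9737/10000 ≈ 0.973700
step 2 [2y] swap r/1=308/19429: DF=(1 − 308/19429·(0.973700))/(1+308/19429) = 2423/2500 ≈ 0.969200
step 3 [3y] bond c/1=3/100: DF=(209129/200000 − 3/100·(0.973700+0.969200))/(1+3/100) = 4793/5000 ≈ 0.958600
step 4 [4y] zero: DF = P = 593/625 ≈ 0.948800

1 1 9737/10000
2 2 2423/2500
3 3 4793/5000
4 4 593/625
DF(3y) is solved at step 3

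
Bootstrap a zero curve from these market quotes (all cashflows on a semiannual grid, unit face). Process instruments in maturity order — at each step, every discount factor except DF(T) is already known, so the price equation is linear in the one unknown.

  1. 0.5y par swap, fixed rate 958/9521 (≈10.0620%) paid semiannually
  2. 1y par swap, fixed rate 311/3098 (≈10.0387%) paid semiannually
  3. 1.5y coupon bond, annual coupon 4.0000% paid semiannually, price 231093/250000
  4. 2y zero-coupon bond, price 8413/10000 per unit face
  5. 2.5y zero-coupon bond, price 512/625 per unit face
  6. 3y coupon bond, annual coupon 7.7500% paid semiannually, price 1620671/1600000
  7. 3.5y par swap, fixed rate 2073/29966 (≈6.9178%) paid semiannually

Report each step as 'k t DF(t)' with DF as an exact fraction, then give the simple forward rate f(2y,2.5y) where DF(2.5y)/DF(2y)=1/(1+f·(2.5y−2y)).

1 1/2 9521/10000
2 1 9067/10000
3 3/2 4349/5000
4 2 8413/10000
5 5/2 512/625
6 3 4057/5000
7 7/2 7927/10000
f(2y,2.5y) = ((8413/10000)/(512/625) − 1)/(1/2) = 221/4096 ≈ 5.3955%

step 1 [0.5y] swap r/2=479/9521: DF=(1 − 479/9521·(0))/(1+479/9521) = 9521/10000 ≈ 0.952100
step 2 [1y] swap r/2=311/6196: DF=(1 − 311/6196·(0.952100))/(1+311/6196) = 9067/10000 ≈ 0.906700
step 3 [1.5y] bond c/2=1/50: DF=(231093/250000 − 1/50·(0.952100+0.906700))/(1+1/50) = 4349/5000 ≈ 0.869800
step 4 [2y] zero: DF = P = 8413/10000 ≈ 0.841300
step 5 [2.5y] zero: DF = P = 512/625 ≈ 0.819200
step 6 [3y] bond c/2=31/800: DF=(1620671/1600000 − 31/800·(0.952100+0.906700+0.869800+0.841300+0.819200))/(1+31/800) = 4057/5000 ≈ 0.811400
step 7 [3.5y] swap r/2=2073/59932: DF=(1 − 2073/59932·(0.952100+0.906700+0.869800+0.841300+0.819200+0.811400))/(1+2073/59932) = 7927/10000 ≈ 0.792700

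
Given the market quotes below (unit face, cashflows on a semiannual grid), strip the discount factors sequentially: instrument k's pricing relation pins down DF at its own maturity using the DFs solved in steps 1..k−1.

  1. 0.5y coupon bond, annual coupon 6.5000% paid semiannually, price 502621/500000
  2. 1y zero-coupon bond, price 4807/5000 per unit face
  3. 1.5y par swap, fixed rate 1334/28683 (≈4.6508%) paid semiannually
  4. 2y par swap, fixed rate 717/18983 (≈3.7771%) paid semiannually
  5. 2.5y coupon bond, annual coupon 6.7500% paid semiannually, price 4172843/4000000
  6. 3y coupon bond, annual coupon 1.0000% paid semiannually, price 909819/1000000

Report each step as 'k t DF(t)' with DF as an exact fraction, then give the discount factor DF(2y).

step 1 [0.5y] bond c/2=13/400: DF=(502621/500000 − 13/400·(0))/(1+13/400) = 1217/1250 ≈ 0.973600
step 2 [1y] zero: DF = P = 4807/5000 ≈ 0.961400
step 3 [1.5y] swap r/2=667/28683: DF=(1 − 667/28683·(0.973600+0.961400))/(1+667/28683) = 9333/10000 ≈ 0.933300
step 4 [2y] swap r/2=717/37966: DF=(1 − 717/37966·(0.973600+0.961400+0.933300))/(1+717/37966) = 9283/10000 ≈ 0.928300
step 5 [2.5y] bond c/2=27/800: DF=(4172843/4000000 − 27/800·(0.973600+0.961400+0.933300+0.928300))/(1+27/800) = 2213/2500 ≈ 0.885200
step 6 [3y] bond c/2=1/200: DF=(909819/1000000 − 1/200·(0.973600+0.961400+0.933300+0.928300+0.885200))/(1+1/200) = 441/500 ≈ 0.882000

1 1/2 1217/1250
2 1 4807/5000
3 3/2 9333/10000
4 2 9283/10000
5 5/2 2213/2500
6 3 441/500
DF(2y) = 9283/10000 ≈ 0.928300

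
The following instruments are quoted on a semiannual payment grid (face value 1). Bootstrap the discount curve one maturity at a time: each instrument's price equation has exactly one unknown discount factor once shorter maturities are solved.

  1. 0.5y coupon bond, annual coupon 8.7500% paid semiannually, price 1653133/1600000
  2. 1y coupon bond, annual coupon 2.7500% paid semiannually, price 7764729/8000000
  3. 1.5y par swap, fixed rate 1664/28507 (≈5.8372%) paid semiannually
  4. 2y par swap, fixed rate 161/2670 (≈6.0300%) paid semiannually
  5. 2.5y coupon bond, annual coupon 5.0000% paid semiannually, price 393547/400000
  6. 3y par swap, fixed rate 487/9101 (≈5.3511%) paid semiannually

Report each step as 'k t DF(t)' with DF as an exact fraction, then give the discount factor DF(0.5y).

1 1/2 9899/10000
2 1 118/125
3 3/2 573/625
4 2 8873/10000
5 5/2 8687/10000
6 3 8539/10000
DF(0.5y) = 9899/10000 ≈ 0.989900

step 1 [0.5y] bond c/2=7/160: DF=(1653133/1600000 − 7/160·(0))/(1+7/160) = 9899/10000 ≈ 0.989900
step 2 [1y] bond c/2=11/800: DF=(7764729/8000000 − 11/800·(0.989900))/(1+11/800) = 118/125 ≈ 0.944000
step 3 [1.5y] swap r/2=832/28507: DF=(1 − 832/28507·(0.989900+0.944000))/(1+832/28507) = 573/625 ≈ 0.916800
step 4 [2y] swap r/2=161/5340: DF=(1 − 161/5340·(0.989900+0.944000+0.916800))/(1+161/5340) = 8873/10000 ≈ 0.887300
step 5 [2.5y] bond c/2=1/40: DF=(393547/400000 − 1/40·(0.989900+0.944000+0.916800+0.887300))/(1+1/40) = 8687/10000 ≈ 0.868700
step 6 [3y] swap r/2=487/18202: DF=(1 − 487/18202·(0.989900+0.944000+0.916800+0.887300+0.868700))/(1+487/18202) = 8539/10000 ≈ 0.853900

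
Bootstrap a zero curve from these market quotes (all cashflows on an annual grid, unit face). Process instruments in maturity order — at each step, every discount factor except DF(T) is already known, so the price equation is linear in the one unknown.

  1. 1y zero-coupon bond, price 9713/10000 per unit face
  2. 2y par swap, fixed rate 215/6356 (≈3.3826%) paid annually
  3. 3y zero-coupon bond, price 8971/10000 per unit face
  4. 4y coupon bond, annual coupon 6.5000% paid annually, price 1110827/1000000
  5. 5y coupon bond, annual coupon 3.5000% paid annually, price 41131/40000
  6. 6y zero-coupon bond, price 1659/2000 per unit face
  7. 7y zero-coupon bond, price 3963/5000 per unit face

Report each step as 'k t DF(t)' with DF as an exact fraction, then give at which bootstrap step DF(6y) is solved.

step 1 [1y] zero: DF = P = 9713/10000 ≈ 0.971300
step 2 [2y] swap r/1=215/6356: DF=(1 − 215/6356·(0.971300))/(1+215/6356) = 1871/2000 ≈ 0.935500
step 3 [3y] zero: DF = P = 8971/10000 ≈ 0.897100
step 4 [4y] bond c/1=13/200: DF=(1110827/1000000 − 13/200·(0.971300+0.935500+0.897100))/(1+13/200) = 8719/10000 ≈ 0.871900
step 5 [5y] bond c/1=7/200: DF=(41131/40000 − 7/200·(0.971300+0.935500+0.897100+0.871900))/(1+7/200) = 2173/2500 ≈ 0.869200
step 6 [6y] zero: DF = P = 1659/2000 ≈ 0.829500
step 7 [7y] zero: DF = P = 3963/5000 ≈ 0.792600

1 1 9713/10000
2 2 1871/2000
3 3 8971/10000
4 4 8719/10000
5 5 2173/2500
6 6 1659/2000
7 7 3963/5000
DF(6y) is solved at step 6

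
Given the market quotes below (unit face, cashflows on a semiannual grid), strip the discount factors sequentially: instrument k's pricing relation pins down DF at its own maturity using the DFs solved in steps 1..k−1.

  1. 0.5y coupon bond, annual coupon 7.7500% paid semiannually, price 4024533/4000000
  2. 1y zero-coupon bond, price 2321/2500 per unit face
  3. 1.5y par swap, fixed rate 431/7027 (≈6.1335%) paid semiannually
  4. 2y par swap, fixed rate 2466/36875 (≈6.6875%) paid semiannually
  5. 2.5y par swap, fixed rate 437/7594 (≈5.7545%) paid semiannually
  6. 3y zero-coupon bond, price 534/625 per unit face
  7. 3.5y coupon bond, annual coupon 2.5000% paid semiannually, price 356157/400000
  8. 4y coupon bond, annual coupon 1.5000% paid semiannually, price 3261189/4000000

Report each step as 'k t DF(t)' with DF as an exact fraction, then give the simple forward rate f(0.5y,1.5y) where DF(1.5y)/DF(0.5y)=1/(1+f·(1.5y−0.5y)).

step 1 [0.5y] bond c/2=31/800: DF=(4024533/4000000 − 31/800·(0))/(1+31/800) = 4843/5000 ≈ 0.968600
step 2 [1y] zero: DF = P = 2321/2500 ≈ 0.928400
step 3 [1.5y] swap r/2=431/14054: DF=(1 − 431/14054·(0.968600+0.928400))/(1+431/14054) = 4569/5000 ≈ 0.913800
step 4 [2y] swap r/2=1233/36875: DF=(1 − 1233/36875·(0.968600+0.928400+0.913800))/(1+1233/36875) = 8767/10000 ≈ 0.876700
step 5 [2.5y] swap r/2=437/15188: DF=(1 − 437/15188·(0.968600+0.928400+0.913800+0.876700))/(1+437/15188) = 8689/10000 ≈ 0.868900
step 6 [3y] zero: DF = P = 534/625 ≈ 0.854400
step 7 [3.5y] bond c/2=1/80: DF=(356157/400000 − 1/80·(0.968600+0.928400+0.913800+0.876700+0.868900+0.854400))/(1+1/80) = 4063/5000 ≈ 0.812600
step 8 [4y] bond c/2=3/400: DF=(3261189/4000000 − 3/400·(0.968600+0.928400+0.913800+0.876700+0.868900+0.854400+0.812600))/(1+3/400) = 7629/10000 ≈ 0.762900

1 1/2 4843/5000
2 1 2321/2500
3 3/2 4569/5000
4 2 8767/10000
5 5/2 8689/10000
6 3 534/625
7 7/2 4063/5000
8 4 7629/10000
f(0.5y,1.5y) = ((4843/5000)/(4569/5000) − 1)/(1) = 274/4569 ≈ 5.9969%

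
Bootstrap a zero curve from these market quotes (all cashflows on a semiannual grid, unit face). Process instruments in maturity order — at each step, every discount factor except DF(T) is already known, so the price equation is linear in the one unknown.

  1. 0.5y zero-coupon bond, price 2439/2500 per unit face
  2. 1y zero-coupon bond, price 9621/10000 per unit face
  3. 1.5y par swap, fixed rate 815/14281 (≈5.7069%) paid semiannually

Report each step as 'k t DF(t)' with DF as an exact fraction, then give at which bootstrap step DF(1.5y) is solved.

1 1/2 2439/2500
2 1 9621/10000
3 3/2 1837/2000
DF(1.5y) is solved at step 3

step 1 [0.5y] zero: DF = P = 2439/2500 ≈ 0.975600
step 2 [1y] zero: DF = P = 9621/10000 ≈ 0.962100
step 3 [1.5y] swap r/2=815/28562: DF=(1 − 815/28562·(0.975600+0.962100))/(1+815/28562) = 1837/2000 ≈ 0.918500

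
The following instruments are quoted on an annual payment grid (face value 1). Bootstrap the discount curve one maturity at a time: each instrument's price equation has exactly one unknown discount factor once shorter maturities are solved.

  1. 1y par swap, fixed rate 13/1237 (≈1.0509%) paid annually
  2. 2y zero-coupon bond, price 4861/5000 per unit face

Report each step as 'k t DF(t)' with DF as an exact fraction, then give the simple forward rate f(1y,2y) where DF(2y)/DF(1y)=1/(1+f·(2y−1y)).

step 1 [1y] swap r/1=13/1237: DF=(1 − 13/1237·(0))/(1+13/1237) = 1237/1250 ≈ 0.989600
step 2 [2y] zero: DF = P = 4861/5000 ≈ 0.972200

1 1 1237/1250
2 2 4861/5000
f(1y,2y) = ((1237/1250)/(4861/5000) − 1)/(1) = 87/4861 ≈ 1.7898%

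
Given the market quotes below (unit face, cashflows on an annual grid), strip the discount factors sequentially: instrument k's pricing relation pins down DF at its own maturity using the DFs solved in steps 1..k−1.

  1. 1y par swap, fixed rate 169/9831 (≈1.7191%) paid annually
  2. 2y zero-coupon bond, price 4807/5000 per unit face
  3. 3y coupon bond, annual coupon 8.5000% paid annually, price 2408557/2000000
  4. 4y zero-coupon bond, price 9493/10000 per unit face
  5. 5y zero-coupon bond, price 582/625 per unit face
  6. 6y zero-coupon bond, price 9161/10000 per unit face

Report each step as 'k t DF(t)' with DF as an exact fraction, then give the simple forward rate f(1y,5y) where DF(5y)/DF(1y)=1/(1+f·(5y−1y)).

1 1 9831/10000
2 2 4807/5000
3 3 1197/1250
4 4 9493/10000
5 5 582/625
6 6 9161/10000
f(1y,5y) = ((9831/10000)/(582/625) − 1)/(4) = 173/12416 ≈ 1.3934%

step 1 [1y] swap r/1=169/9831: DF=(1 − 169/9831·(0))/(1+169/9831) = 9831/10000 ≈ 0.983100
step 2 [2y] zero: DF = P = 4807/5000 ≈ 0.961400
step 3 [3y] bond c/1=17/200: DF=(2408557/2000000 − 17/200·(0.983100+0.961400))/(1+17/200) = 1197/1250 ≈ 0.957600
step 4 [4y] zero: DF = P = 9493/10000 ≈ 0.949300
step 5 [5y] zero: DF = P = 582/625 ≈ 0.931200
step 6 [6y] zero: DF = P = 9161/10000 ≈ 0.916100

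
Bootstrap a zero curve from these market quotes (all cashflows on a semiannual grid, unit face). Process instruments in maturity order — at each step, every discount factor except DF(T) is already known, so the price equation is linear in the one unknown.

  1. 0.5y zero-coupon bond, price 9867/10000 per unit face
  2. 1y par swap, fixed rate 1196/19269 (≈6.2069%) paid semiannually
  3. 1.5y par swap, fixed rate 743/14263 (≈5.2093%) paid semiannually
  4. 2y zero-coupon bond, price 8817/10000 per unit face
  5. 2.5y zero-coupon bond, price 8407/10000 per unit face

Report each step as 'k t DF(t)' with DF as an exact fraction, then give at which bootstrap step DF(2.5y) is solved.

step 1 [0.5y] zero: DF = P = 9867/10000 ≈ 0.986700
step 2 [1y] swap r/2=598/19269: DF=(1 − 598/19269·(0.986700))/(1+598/19269) = 4701/5000 ≈ 0.940200
step 3 [1.5y] swap r/2=743/28526: DF=(1 − 743/28526·(0.986700+0.940200))/(1+743/28526) = 9257/10000 ≈ 0.925700
step 4 [2y] zero: DF = P = 8817/10000 ≈ 0.881700
step 5 [2.5y] zero: DF = P = 8407/10000 ≈ 0.840700

1 1/2 9867/10000
2 1 4701/5000
3 3/2 9257/10000
4 2 8817/10000
5 5/2 8407/10000
DF(2.5y) is solved at step 5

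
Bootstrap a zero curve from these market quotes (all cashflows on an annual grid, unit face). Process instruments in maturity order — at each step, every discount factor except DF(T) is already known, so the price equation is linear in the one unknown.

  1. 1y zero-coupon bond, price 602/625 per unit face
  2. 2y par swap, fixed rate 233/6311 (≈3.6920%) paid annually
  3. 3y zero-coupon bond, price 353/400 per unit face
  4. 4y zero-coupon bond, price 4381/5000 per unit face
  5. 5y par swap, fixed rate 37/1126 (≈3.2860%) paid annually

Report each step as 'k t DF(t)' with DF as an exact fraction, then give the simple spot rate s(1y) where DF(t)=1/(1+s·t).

step 1 [1y] zero: DF = P = 602/625 ≈ 0.963200
step 2 [2y] swap r/1=233/6311: DF=(1 − 233/6311·(0.963200))/(1+233/6311) = 9301/10000 ≈ 0.930100
step 3 [3y] zero: DF = P = 353/400 ≈ 0.882500
step 4 [4y] zero: DF = P = 4381/5000 ≈ 0.876200
step 5 [5y] swap r/1=37/1126: DF=(1 − 37/1126·(0.963200+0.930100+0.882500+0.876200))/(1+37/1126) = 213/250 ≈ 0.852000

1 1 602/625
2 2 9301/10000
3 3 353/400
4 4 4381/5000
5 5 213/250
s(1y) = (1/(602/625) − 1)/(1) = 23/602 ≈ 3.8206%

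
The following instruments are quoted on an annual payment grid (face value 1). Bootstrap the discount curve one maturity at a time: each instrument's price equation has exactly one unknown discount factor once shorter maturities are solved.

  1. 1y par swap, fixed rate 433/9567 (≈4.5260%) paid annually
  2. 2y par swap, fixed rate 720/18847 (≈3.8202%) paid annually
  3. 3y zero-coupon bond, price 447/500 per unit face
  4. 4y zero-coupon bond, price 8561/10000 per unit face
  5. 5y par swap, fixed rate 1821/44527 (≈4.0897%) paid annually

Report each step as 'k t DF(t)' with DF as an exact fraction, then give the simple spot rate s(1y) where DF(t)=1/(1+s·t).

1 1 9567/10000
2 2 116/125
3 3 447/500
4 4 8561/10000
5 5 8179/10000
s(1y) = (1/(9567/10000) − 1)/(1) = 433/9567 ≈ 4.5260%

step 1 [1y] swap r/1=433/9567: DF=(1 − 433/9567·(0))/(1+433/9567) = 9567/10000 ≈ 0.956700
step 2 [2y] swap r/1=720/18847: DF=(1 − 720/18847·(0.956700))/(1+720/18847) = 116/125 ≈ 0.928000
step 3 [3y] zero: DF = P = 447/500 ≈ 0.894000
step 4 [4y] zero: DF = P = 8561/10000 ≈ 0.856100
step 5 [5y] swap r/1=1821/44527: DF=(1 − 1821/44527·(0.956700+0.928000+0.894000+0.856100))/(1+1821/44527) = 8179/10000 ≈ 0.817900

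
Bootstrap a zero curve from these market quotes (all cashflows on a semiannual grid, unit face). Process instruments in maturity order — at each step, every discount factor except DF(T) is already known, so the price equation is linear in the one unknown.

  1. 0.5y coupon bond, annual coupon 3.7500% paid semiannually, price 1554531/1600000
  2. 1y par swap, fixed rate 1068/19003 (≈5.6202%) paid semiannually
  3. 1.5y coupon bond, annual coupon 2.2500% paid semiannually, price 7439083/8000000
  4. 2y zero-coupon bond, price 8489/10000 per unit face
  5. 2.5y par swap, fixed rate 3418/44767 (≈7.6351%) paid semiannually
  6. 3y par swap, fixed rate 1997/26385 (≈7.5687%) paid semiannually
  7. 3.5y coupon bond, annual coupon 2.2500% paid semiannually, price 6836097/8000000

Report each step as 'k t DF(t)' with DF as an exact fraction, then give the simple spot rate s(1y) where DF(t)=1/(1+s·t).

1 1/2 9537/10000
2 1 4733/5000
3 3/2 1123/1250
4 2 8489/10000
5 5/2 8291/10000
6 3 8003/10000
7 7/2 7863/10000
s(1y) = (1/(4733/5000) − 1)/(1) = 267/4733 ≈ 5.6412%

step 1 [0.5y] bond c/2=3/160: DF=(1554531/1600000 − 3/160·(0))/(1+3/160) = 9537/10000 ≈ 0.953700
step 2 [1y] swap r/2=534/19003: DF=(1 − 534/19003·(0.953700))/(1+534/19003) = 4733/5000 ≈ 0.946600
step 3 [1.5y] bond c/2=9/800: DF=(7439083/8000000 − 9/800·(0.953700+0.946600))/(1+9/800) = 1123/1250 ≈ 0.898400
step 4 [2y] zero: DF = P = 8489/10000 ≈ 0.848900
step 5 [2.5y] swap r/2=1709/44767: DF=(1 − 1709/44767·(0.953700+0.946600+0.898400+0.848900))/(1+1709/44767) = 8291/10000 ≈ 0.829100
step 6 [3y] swap r/2=1997/52770: DF=(1 − 1997/52770·(0.953700+0.946600+0.898400+0.848900+0.829100))/(1+1997/52770) = 8003/10000 ≈ 0.800300
step 7 [3.5y] bond c/2=9/800: DF=(6836097/8000000 − 9/800·(0.953700+0.946600+0.898400+0.848900+0.829100+0.800300))/(1+9/800) = 7863/10000 ≈ 0.786300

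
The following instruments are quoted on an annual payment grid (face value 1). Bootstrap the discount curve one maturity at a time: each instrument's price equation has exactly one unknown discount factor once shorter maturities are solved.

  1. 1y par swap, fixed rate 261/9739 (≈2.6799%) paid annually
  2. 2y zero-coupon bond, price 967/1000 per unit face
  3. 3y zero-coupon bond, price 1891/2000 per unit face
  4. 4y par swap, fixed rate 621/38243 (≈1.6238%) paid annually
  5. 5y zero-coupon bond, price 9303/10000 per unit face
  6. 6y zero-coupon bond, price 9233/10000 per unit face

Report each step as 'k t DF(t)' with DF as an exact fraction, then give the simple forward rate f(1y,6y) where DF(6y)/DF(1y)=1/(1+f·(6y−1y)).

step 1 [1y] swap r/1=261/9739: DF=(1 − 261/9739·(0))/(1+261/9739) = 9739/10000 ≈ 0.973900
step 2 [2y] zero: DF = P = 967/1000 ≈ 0.967000
step 3 [3y] zero: DF = P = 1891/2000 ≈ 0.945500
step 4 [4y] swap r/1=621/38243: DF=(1 − 621/38243·(0.973900+0.967000+0.945500))/(1+621/38243) = 9379/10000 ≈ 0.937900
step 5 [5y] zero: DF = P = 9303/10000 ≈ 0.930300
step 6 [6y] zero: DF = P = 9233/10000 ≈ 0.923300

1 1 9739/10000
2 2 967/1000
3 3 1891/2000
4 4 9379/10000
5 5 9303/10000
6 6 9233/10000
f(1y,6y) = ((9739/10000)/(9233/10000) − 1)/(5) = 506/46165 ≈ 1.0961%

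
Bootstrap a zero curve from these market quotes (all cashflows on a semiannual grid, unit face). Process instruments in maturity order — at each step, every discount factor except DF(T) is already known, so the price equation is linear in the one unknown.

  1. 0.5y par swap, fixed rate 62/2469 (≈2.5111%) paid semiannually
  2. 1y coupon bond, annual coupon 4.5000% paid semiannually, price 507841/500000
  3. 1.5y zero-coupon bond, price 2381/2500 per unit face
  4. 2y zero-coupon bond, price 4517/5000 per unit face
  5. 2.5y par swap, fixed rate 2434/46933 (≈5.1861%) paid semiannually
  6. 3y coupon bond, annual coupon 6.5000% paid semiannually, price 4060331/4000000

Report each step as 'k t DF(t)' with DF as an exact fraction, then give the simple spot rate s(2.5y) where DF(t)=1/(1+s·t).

step 1 [0.5y] swap r/2=31/2469: DF=(1 − 31/2469·(0))/(1+31/2469) = 2469/2500 ≈ 0.987600
step 2 [1y] bond c/2=9/400: DF=(507841/500000 − 9/400·(0.987600))/(1+9/400) = 2429/2500 ≈ 0.971600
step 3 [1.5y] zero: DF = P = 2381/2500 ≈ 0.952400
step 4 [2y] zero: DF = P = 4517/5000 ≈ 0.903400
step 5 [2.5y] swap r/2=1217/46933: DF=(1 − 1217/46933·(0.987600+0.971600+0.952400+0.903400))/(1+1217/46933) = 8783/10000 ≈ 0.878300
step 6 [3y] bond c/2=13/400: DF=(4060331/4000000 − 13/400·(0.987600+0.971600+0.952400+0.903400+0.878300))/(1+13/400) = 4177/5000 ≈ 0.835400

1 1/2 2469/2500
2 1 2429/2500
3 3/2 2381/2500
4 2 4517/5000
5 5/2 8783/10000
6 3 4177/5000
s(2.5y) = (1/(8783/10000) − 1)/(5/2) = 2434/43915 ≈ 5.5425%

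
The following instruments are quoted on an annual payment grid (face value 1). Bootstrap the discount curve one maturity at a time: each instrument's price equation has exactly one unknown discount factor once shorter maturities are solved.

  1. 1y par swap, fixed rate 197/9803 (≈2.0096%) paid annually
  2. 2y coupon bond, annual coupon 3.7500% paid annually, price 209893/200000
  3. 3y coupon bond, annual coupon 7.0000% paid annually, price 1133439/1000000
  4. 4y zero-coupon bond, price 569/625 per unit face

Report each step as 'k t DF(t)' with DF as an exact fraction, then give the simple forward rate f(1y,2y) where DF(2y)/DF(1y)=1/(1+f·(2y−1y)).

step 1 [1y] swap r/1=197/9803: DF=(1 − 197/9803·(0))/(1+197/9803) = 9803/10000 ≈ 0.980300
step 2 [2y] bond c/1=3/80: DF=(209893/200000 − 3/80·(0.980300))/(1+3/80) = 9761/10000 ≈ 0.976100
step 3 [3y] bond c/1=7/100: DF=(1133439/1000000 − 7/100·(0.980300+0.976100))/(1+7/100) = 9313/10000 ≈ 0.931300
step 4 [4y] zero: DF = P = 569/625 ≈ 0.910400

1 1 9803/10000
2 2 9761/10000
3 3 9313/10000
4 4 569/625
f(1y,2y) = ((9803/10000)/(9761/10000) − 1)/(1) = 42/9761 ≈ 0.4303%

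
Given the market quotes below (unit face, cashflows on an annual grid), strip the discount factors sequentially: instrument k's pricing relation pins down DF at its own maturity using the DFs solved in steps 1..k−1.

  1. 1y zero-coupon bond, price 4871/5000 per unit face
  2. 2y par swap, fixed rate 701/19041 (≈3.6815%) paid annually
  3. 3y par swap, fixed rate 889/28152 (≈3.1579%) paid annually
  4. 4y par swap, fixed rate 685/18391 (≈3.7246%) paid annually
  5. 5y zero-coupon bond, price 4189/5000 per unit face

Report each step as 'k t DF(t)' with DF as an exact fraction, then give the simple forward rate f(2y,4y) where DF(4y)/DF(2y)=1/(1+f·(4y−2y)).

step 1 [1y] zero: DF = P = 4871/5000 ≈ 0.974200
step 2 [2y] swap r/1=701/19041: DF=(1 − 701/19041·(0.974200))/(1+701/19041) = 9299/10000 ≈ 0.929900
step 3 [3y] swap r/1=889/28152: DF=(1 − 889/28152·(0.974200+0.929900))/(1+889/28152) = 9111/10000 ≈ 0.911100
step 4 [4y] swap r/1=685/18391: DF=(1 − 685/18391·(0.974200+0.929900+0.911100))/(1+685/18391) = 863/1000 ≈ 0.863000
step 5 [5y] zero: DF = P = 4189/5000 ≈ 0.837800

1 1 4871/5000
2 2 9299/10000
3 3 9111/10000
4 4 863/1000
5 5 4189/5000
f(2y,4y) = ((9299/10000)/(863/1000) − 1)/(2) = 669/17260 ≈ 3.8760%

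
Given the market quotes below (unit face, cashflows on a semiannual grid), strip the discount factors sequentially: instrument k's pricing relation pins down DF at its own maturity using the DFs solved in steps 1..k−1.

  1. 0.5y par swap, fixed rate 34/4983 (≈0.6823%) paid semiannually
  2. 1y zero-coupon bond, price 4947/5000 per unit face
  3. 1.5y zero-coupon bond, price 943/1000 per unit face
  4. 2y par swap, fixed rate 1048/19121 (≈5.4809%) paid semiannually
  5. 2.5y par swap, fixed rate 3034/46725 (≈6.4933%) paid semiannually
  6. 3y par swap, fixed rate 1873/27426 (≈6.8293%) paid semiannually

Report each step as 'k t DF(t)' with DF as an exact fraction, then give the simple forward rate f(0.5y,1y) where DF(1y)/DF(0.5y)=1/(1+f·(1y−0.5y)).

step 1 [0.5y] swap r/2=17/4983: DF=(1 − 17/4983·(0))/(1+17/4983) = 4983/5000 ≈ 0.996600
step 2 [1y] zero: DF = P = 4947/5000 ≈ 0.989400
step 3 [1.5y] zero: DF = P = 943/1000 ≈ 0.943000
step 4 [2y] swap r/2=524/19121: DF=(1 − 524/19121·(0.996600+0.989400+0.943000))/(1+524/19121) = 1119/1250 ≈ 0.895200
step 5 [2.5y] swap r/2=1517/46725: DF=(1 − 1517/46725·(0.996600+0.989400+0.943000+0.895200))/(1+1517/46725) = 8483/10000 ≈ 0.848300
step 6 [3y] swap r/2=1873/54852: DF=(1 − 1873/54852·(0.996600+0.989400+0.943000+0.895200+0.848300))/(1+1873/54852) = 8127/10000 ≈ 0.812700

1 1/2 4983/5000
2 1 4947/5000
3 3/2 943/1000
4 2 1119/1250
5 5/2 8483/10000
6 3 8127/10000
f(0.5y,1y) = ((4983/5000)/(4947/5000) − 1)/(1/2) = 24/1649 ≈ 1.4554%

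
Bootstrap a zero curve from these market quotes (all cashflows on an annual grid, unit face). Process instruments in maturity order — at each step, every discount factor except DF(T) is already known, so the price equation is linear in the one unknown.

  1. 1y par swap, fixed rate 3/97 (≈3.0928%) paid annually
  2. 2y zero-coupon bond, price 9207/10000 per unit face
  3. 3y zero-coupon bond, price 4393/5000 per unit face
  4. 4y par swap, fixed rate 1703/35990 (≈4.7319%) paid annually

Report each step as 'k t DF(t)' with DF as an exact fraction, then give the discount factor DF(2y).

step 1 [1y] swap r/1=3/97: DF=(1 − 3/97·(0))/(1+3/97) = 97/100 ≈ 0.970000
step 2 [2y] zero: DF = P = 9207/10000 ≈ 0.920700
step 3 [3y] zero: DF = P = 4393/5000 ≈ 0.878600
step 4 [4y] swap r/1=1703/35990: DF=(1 − 1703/35990·(0.970000+0.920700+0.878600))/(1+1703/35990) = 8297/10000 ≈ 0.829700

1 1 97/100
2 2 9207/10000
3 3 4393/5000
4 4 8297/10000
DF(2y) = 9207/10000 ≈ 0.920700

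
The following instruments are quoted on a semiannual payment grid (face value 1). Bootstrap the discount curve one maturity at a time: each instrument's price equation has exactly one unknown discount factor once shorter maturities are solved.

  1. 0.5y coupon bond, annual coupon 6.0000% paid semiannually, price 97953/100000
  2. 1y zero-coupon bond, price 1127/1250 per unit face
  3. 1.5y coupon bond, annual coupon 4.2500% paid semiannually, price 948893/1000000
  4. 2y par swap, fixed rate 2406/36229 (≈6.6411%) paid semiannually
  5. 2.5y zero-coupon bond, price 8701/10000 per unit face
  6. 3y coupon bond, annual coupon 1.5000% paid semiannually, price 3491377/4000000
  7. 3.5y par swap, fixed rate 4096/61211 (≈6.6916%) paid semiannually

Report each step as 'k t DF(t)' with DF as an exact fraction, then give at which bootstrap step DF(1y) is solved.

step 1 [0.5y] bond c/2=3/100: DF=(97953/100000 − 3/100·(0))/(1+3/100) = 951/1000 ≈ 0.951000
step 2 [1y] zero: DF = P = 1127/1250 ≈ 0.901600
step 3 [1.5y] bond c/2=17/800: DF=(948893/1000000 − 17/800·(0.951000+0.901600))/(1+17/800) = 4453/5000 ≈ 0.890600
step 4 [2y] swap r/2=1203/36229: DF=(1 − 1203/36229·(0.951000+0.901600+0.890600))/(1+1203/36229) = 8797/10000 ≈ 0.879700
step 5 [2.5y] zero: DF = P = 8701/10000 ≈ 0.870100
step 6 [3y] bond c/2=3/400: DF=(3491377/4000000 − 3/400·(0.951000+0.901600+0.890600+0.879700+0.870100))/(1+3/400) = 8329/10000 ≈ 0.832900
step 7 [3.5y] swap r/2=2048/61211: DF=(1 − 2048/61211·(0.951000+0.901600+0.890600+0.879700+0.870100+0.832900))/(1+2048/61211) = 497/625 ≈ 0.795200

1 1/2 951/1000
2 1 1127/1250
3 3/2 4453/5000
4 2 8797/10000
5 5/2 8701/10000
6 3 8329/10000
7 7/2 497/625
DF(1y) is solved at step 2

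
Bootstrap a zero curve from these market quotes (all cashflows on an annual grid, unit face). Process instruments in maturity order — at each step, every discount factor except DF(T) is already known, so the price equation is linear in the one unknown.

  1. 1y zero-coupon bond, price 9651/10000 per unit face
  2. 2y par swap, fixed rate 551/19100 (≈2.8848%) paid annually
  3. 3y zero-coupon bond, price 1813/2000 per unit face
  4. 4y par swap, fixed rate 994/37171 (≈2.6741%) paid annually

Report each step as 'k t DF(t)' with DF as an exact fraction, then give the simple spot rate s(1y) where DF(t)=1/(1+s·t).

1 1 9651/10000
2 2 9449/10000
3 3 1813/2000
4 4 4503/5000
s(1y) = (1/(9651/10000) − 1)/(1) = 349/9651 ≈ 3.6162%

step 1 [1y] zero: DF = P = 9651/10000 ≈ 0.965100
step 2 [2y] swap r/1=551/19100: DF=(1 − 551/19100·(0.965100))/(1+551/19100) = 9449/10000 ≈ 0.944900
step 3 [3y] zero: DF = P = 1813/2000 ≈ 0.906500
step 4 [4y] swap r/1=994/37171: DF=(1 − 994/37171·(0.965100+0.944900+0.906500))/(1+994/37171) = 4503/5000 ≈ 0.900600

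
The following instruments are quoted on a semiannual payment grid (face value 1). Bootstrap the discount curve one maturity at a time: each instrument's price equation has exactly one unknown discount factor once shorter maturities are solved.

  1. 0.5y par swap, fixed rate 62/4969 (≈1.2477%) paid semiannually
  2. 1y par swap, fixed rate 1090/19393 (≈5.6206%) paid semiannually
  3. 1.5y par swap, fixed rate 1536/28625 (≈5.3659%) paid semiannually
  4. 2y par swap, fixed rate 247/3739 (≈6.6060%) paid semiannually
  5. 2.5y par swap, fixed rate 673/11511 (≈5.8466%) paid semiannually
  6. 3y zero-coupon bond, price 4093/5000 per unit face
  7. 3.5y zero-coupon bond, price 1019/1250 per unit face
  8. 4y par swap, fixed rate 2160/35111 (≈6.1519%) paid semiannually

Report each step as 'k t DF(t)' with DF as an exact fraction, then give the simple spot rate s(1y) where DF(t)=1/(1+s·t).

step 1 [0.5y] swap r/2=31/4969: DF=(1 − 31/4969·(0))/(1+31/4969) = 4969/5000 ≈ 0.993800
step 2 [1y] swap r/2=545/19393: DF=(1 − 545/19393·(0.993800))/(1+545/19393) = 1891/2000 ≈ 0.945500
step 3 [1.5y] swap r/2=768/28625: DF=(1 − 768/28625·(0.993800+0.945500))/(1+768/28625) = 577/625 ≈ 0.923200
step 4 [2y] swap r/2=247/7478: DF=(1 − 247/7478·(0.993800+0.945500+0.923200))/(1+247/7478) = 1753/2000 ≈ 0.876500
step 5 [2.5y] swap r/2=673/23022: DF=(1 − 673/23022·(0.993800+0.945500+0.923200+0.876500))/(1+673/23022) = 4327/5000 ≈ 0.865400
step 6 [3y] zero: DF = P = 4093/5000 ≈ 0.818600
step 7 [3.5y] zero: DF = P = 1019/1250 ≈ 0.815200
step 8 [4y] swap r/2=1080/35111: DF=(1 − 1080/35111·(0.993800+0.945500+0.923200+0.876500+0.865400+0.818600+0.815200))/(1+1080/35111) = 98/125 ≈ 0.784000

1 1/2 4969/5000
2 1 1891/2000
3 3/2 577/625
4 2 1753/2000
5 5/2 4327/5000
6 3 4093/5000
7 7/2 1019/1250
8 4 98/125
s(1y) = (1/(1891/2000) − 1)/(1) = 109/1891 ≈ 5.7641%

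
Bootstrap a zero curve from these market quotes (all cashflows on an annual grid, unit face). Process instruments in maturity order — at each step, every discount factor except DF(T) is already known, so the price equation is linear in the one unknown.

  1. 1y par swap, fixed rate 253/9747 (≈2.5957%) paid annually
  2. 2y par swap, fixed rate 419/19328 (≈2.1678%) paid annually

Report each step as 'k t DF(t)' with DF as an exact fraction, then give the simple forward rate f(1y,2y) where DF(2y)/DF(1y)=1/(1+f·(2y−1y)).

step 1 [1y] swap r/1=253/9747: DF=(1 − 253/9747·(0))/(1+253/9747) = 9747/10000 ≈ 0.974700
step 2 [2y] swap r/1=419/19328: DF=(1 − 419/19328·(0.974700))/(1+419/19328) = 9581/10000 ≈ 0.958100

1 1 9747/10000
2 2 9581/10000
f(1y,2y) = ((9747/10000)/(9581/10000) − 1)/(1) = 166/9581 ≈ 1.7326%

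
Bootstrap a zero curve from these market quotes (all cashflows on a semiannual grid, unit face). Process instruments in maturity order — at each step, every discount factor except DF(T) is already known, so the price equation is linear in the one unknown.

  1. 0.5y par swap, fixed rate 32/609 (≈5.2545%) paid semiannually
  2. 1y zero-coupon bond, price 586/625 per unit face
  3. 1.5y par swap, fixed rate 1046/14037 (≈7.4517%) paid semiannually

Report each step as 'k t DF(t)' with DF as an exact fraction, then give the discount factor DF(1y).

1 1/2 609/625
2 1 586/625
3 3/2 4477/5000
DF(1y) = 586/625 ≈ 0.937600

step 1 [0.5y] swap r/2=16/609: DF=(1 − 16/609·(0))/(1+16/609) = 609/625 ≈ 0.974400
step 2 [1y] zero: DF = P = 586/625 ≈ 0.937600
step 3 [1.5y] swap r/2=523/14037: DF=(1 − 523/14037·(0.974400+0.937600))/(1+523/14037) = 4477/5000 ≈ 0.895400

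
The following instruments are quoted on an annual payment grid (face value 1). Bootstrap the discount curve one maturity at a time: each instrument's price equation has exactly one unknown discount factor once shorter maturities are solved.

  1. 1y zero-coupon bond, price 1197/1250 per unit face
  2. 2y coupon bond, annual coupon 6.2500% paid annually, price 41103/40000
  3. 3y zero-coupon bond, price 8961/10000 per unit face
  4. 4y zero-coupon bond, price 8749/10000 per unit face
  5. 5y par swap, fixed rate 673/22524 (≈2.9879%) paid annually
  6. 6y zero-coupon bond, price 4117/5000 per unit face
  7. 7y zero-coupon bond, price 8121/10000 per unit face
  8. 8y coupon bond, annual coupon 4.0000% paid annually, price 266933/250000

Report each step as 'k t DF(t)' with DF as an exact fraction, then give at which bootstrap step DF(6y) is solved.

step 1 [1y] zero: DF = P = 1197/1250 ≈ 0.957600
step 2 [2y] bond c/1=1/16: DF=(41103/40000 − 1/16·(0.957600))/(1+1/16) = 2277/2500 ≈ 0.910800
step 3 [3y] zero: DF = P = 8961/10000 ≈ 0.896100
step 4 [4y] zero: DF = P = 8749/10000 ≈ 0.874900
step 5 [5y] swap r/1=673/22524: DF=(1 − 673/22524·(0.957600+0.910800+0.896100+0.874900))/(1+673/22524) = 4327/5000 ≈ 0.865400
step 6 [6y] zero: DF = P = 4117/5000 ≈ 0.823400
step 7 [7y] zero: DF = P = 8121/10000 ≈ 0.812100
step 8 [8y] bond c/1=1/25: DF=(266933/250000 − 1/25·(0.957600+0.910800+0.896100+0.874900+0.865400+0.823400+0.812100))/(1+1/25) = 1581/2000 ≈ 0.790500

1 1 1197/1250
2 2 2277/2500
3 3 8961/10000
4 4 8749/10000
5 5 4327/5000
6 6 4117/5000
7 7 8121/10000
8 8 1581/2000
DF(6y) is solved at step 6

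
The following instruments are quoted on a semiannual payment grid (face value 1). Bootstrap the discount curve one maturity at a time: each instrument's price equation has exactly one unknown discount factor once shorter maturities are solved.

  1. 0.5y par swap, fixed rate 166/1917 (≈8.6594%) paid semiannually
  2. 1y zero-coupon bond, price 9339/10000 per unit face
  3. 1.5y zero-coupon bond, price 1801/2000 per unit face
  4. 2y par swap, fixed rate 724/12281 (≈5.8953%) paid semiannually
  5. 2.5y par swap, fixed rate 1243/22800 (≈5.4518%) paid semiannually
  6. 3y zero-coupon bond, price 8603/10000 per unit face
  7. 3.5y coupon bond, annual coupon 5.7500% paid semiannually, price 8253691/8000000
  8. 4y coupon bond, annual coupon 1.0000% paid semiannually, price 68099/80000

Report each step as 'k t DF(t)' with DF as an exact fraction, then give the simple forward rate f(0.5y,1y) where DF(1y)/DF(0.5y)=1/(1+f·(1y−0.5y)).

step 1 [0.5y] swap r/2=83/1917: DF=(1 − 83/1917·(0))/(1+83/1917) = 1917/2000 ≈ 0.958500
step 2 [1y] zero: DF = P = 9339/10000 ≈ 0.933900
step 3 [1.5y] zero: DF = P = 1801/2000 ≈ 0.900500
step 4 [2y] swap r/2=362/12281: DF=(1 − 362/12281·(0.958500+0.933900+0.900500))/(1+362/12281) = 4457/5000 ≈ 0.891400
step 5 [2.5y] swap r/2=1243/45600: DF=(1 − 1243/45600·(0.958500+0.933900+0.900500+0.891400))/(1+1243/45600) = 8757/10000 ≈ 0.875700
step 6 [3y] zero: DF = P = 8603/10000 ≈ 0.860300
step 7 [3.5y] bond c/2=23/800: DF=(8253691/8000000 − 23/800·(0.958500+0.933900+0.900500+0.891400+0.875700+0.860300))/(1+23/800) = 4257/5000 ≈ 0.851400
step 8 [4y] bond c/2=1/200: DF=(68099/80000 − 1/200·(0.958500+0.933900+0.900500+0.891400+0.875700+0.860300+0.851400))/(1+1/200) = 4079/5000 ≈ 0.815800

1 1/2 1917/2000
2 1 9339/10000
3 3/2 1801/2000
4 2 4457/5000
5 5/2 8757/10000
6 3 8603/10000
7 7/2 4257/5000
8 4 4079/5000
f(0.5y,1y) = ((1917/2000)/(9339/10000) − 1)/(1/2) = 164/3113 ≈ 5.2682%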